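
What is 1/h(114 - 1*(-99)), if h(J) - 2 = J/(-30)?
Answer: -10/51 ≈ -0.19608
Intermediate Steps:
h(J) = 2 - J/30 (h(J) = 2 + J/(-30) = 2 + J*(-1/30) = 2 - J/30)
1/h(114 - 1*(-99)) = 1/(2 - (114 - 1*(-99))/30) = 1/(2 - (114 + 99)/30) = 1/(2 - 1/30*213) = 1/(2 - 71/10) = 1/(-51/10) = -10/51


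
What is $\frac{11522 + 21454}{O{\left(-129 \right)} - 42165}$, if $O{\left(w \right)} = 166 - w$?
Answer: $- \frac{16488}{20935} \approx -0.78758$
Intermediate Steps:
$\frac{11522 + 21454}{O{\left(-129 \right)} - 42165} = \frac{11522 + 21454}{\left(166 - -129\right) - 42165} = \frac{32976}{\left(166 + 129\right) - 42165} = \frac{32976}{295 - 42165} = \frac{32976}{-41870} = 32976 \left(- \frac{1}{41870}\right) = - \frac{16488}{20935}$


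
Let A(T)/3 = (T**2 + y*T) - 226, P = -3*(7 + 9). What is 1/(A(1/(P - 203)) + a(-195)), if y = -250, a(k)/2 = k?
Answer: -63001/67096815 ≈ -0.00093896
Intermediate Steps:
P = -48 (P = -3*16 = -48)
a(k) = 2*k
A(T) = -678 - 750*T + 3*T**2 (A(T) = 3*((T**2 - 250*T) - 226) = 3*(-226 + T**2 - 250*T) = -678 - 750*T + 3*T**2)
1/(A(1/(P - 203)) + a(-195)) = 1/((-678 - 750/(-48 - 203) + 3*(1/(-48 - 203))**2) + 2*(-195)) = 1/((-678 - 750/(-251) + 3*(1/(-251))**2) - 390) = 1/((-678 - 750*(-1/251) + 3*(-1/251)**2) - 390) = 1/((-678 + 750/251 + 3*(1/63001)) - 390) = 1/((-678 + 750/251 + 3/63001) - 390) = 1/(-42526425/63001 - 390) = 1/(-67096815/63001) = -63001/67096815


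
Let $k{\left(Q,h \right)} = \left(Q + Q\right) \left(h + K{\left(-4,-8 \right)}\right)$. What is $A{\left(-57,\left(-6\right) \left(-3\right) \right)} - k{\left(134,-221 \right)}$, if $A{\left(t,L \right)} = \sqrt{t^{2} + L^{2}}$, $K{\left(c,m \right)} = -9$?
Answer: $61640 + 3 \sqrt{397} \approx 61700.0$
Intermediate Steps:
$A{\left(t,L \right)} = \sqrt{L^{2} + t^{2}}$
$k{\left(Q,h \right)} = 2 Q \left(-9 + h\right)$ ($k{\left(Q,h \right)} = \left(Q + Q\right) \left(h - 9\right) = 2 Q \left(-9 + h\right)$)
$A{\left(-57,\left(-6\right) \left(-3\right) \right)} - k{\left(134,-221 \right)} = \sqrt{\left(\left(-6\right) \left(-3\right)\right)^{2} + \left(-57\right)^{2}} - 2 \cdot 134 \left(-9 - 221\right) = \sqrt{18^{2} + 3249} - 2 \cdot 134 \left(-230\right) = \sqrt{324 + 3249} - -61640 = \sqrt{3573} + 61640 = 3 \sqrt{397} + 61640 = 61640 + 3 \sqrt{397}$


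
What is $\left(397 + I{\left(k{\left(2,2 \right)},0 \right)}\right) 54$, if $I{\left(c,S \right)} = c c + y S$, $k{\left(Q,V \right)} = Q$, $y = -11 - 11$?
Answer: $21654$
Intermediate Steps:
$y = -22$ ($y = -11 - 11 = -22$)
$I{\left(c,S \right)} = c^{2} - 22 S$ ($I{\left(c,S \right)} = c c - 22 S = c^{2} - 22 S$)
$\left(397 + I{\left(k{\left(2,2 \right)},0 \right)}\right) 54 = \left(397 + \left(2^{2} - 0\right)\right) 54 = \left(397 + \left(4 + 0\right)\right) 54 = \left(397 + 4\right) 54 = 401 \cdot 54 = 21654$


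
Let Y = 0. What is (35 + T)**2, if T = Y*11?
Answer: 1225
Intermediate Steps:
T = 0 (T = 0*11 = 0)
(35 + T)**2 = (35 + 0)**2 = 35**2 = 1225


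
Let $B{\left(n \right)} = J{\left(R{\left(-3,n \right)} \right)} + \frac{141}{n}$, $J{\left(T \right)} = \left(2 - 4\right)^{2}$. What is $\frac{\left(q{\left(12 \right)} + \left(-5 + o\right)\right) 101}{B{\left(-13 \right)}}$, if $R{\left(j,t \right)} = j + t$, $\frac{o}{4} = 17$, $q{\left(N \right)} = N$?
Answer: $- \frac{98475}{89} \approx -1106.5$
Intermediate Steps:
$o = 68$ ($o = 4 \cdot 17 = 68$)
$J{\left(T \right)} = 4$ ($J{\left(T \right)} = \left(-2\right)^{2} = 4$)
$B{\left(n \right)} = 4 + \frac{141}{n}$
$\frac{\left(q{\left(12 \right)} + \left(-5 + o\right)\right) 101}{B{\left(-13 \right)}} = \frac{\left(12 + \left(-5 + 68\right)\right) 101}{4 + \frac{141}{-13}} = \frac{\left(12 + 63\right) 101}{4 + 141 \left(- \frac{1}{13}\right)} = \frac{75 \cdot 101}{4 - \frac{141}{13}} = \frac{7575}{- \frac{89}{13}} = 7575 \left(- \frac{13}{89}\right) = - \frac{98475}{89}$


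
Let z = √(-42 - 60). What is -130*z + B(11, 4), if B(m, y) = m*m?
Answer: 121 - 130*I*√102 ≈ 121.0 - 1312.9*I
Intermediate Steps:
B(m, y) = m²
z = I*√102 (z = √(-102) = I*√102 ≈ 10.1*I)
-130*z + B(11, 4) = -130*I*√102 + 11² = -130*I*√102 + 121 = 121 - 130*I*√102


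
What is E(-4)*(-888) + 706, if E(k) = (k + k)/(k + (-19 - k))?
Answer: 6310/19 ≈ 332.11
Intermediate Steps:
E(k) = -2*k/19 (E(k) = (2*k)/(-19) = (2*k)*(-1/19) = -2*k/19)
E(-4)*(-888) + 706 = -2/19*(-4)*(-888) + 706 = (8/19)*(-888) + 706 = -7104/19 + 706 = 6310/19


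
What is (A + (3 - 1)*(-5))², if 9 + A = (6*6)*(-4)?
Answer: 26569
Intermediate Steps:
A = -153 (A = -9 + (6*6)*(-4) = -9 + 36*(-4) = -9 - 144 = -153)
(A + (3 - 1)*(-5))² = (-153 + (3 - 1)*(-5))² = (-153 + 2*(-5))² = (-153 - 10)² = (-163)² = 26569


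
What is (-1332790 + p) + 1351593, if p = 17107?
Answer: 35910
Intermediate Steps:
(-1332790 + p) + 1351593 = (-1332790 + 17107) + 1351593 = -1315683 + 1351593 = 35910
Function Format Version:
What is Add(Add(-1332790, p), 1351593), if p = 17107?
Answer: 35910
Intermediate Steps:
Add(Add(-1332790, p), 1351593) = Add(Add(-1332790, 17107), 1351593) = Add(-1315683, 1351593) = 35910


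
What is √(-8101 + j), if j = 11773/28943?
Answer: I*√6785844668210/28943 ≈ 90.003*I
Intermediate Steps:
j = 11773/28943 (j = 11773*(1/28943) = 11773/28943 ≈ 0.40676)
√(-8101 + j) = √(-8101 + 11773/28943) = √(-234455470/28943) = I*√6785844668210/28943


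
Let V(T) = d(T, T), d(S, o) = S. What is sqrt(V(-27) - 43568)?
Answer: I*sqrt(43595) ≈ 208.79*I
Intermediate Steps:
V(T) = T
sqrt(V(-27) - 43568) = sqrt(-27 - 43568) = sqrt(-43595) = I*sqrt(43595)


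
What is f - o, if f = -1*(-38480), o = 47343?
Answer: -8863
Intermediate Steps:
f = 38480
f - o = 38480 - 1*47343 = 38480 - 47343 = -8863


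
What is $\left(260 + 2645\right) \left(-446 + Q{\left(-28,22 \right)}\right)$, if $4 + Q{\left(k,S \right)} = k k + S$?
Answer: $1034180$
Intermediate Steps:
$Q{\left(k,S \right)} = -4 + S + k^{2}$ ($Q{\left(k,S \right)} = -4 + \left(k k + S\right) = -4 + \left(k^{2} + S\right) = -4 + \left(S + k^{2}\right) = -4 + S + k^{2}$)
$\left(260 + 2645\right) \left(-446 + Q{\left(-28,22 \right)}\right) = \left(260 + 2645\right) \left(-446 + \left(-4 + 22 + \left(-28\right)^{2}\right)\right) = 2905 \left(-446 + \left(-4 + 22 + 784\right)\right) = 2905 \left(-446 + 802\right) = 2905 \cdot 356 = 1034180$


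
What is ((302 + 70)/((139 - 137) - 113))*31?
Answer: -3844/37 ≈ -103.89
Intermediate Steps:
((302 + 70)/((139 - 137) - 113))*31 = (372/(2 - 113))*31 = (372/(-111))*31 = (372*(-1/111))*31 = -124/37*31 = -3844/37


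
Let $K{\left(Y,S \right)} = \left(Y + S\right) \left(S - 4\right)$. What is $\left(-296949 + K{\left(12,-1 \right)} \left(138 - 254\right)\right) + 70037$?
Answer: $-220532$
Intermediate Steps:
$K{\left(Y,S \right)} = \left(-4 + S\right) \left(S + Y\right)$ ($K{\left(Y,S \right)} = \left(S + Y\right) \left(-4 + S\right) = \left(-4 + S\right) \left(S + Y\right)$)
$\left(-296949 + K{\left(12,-1 \right)} \left(138 - 254\right)\right) + 70037 = \left(-296949 + \left(\left(-1\right)^{2} - -4 - 48 - 12\right) \left(138 - 254\right)\right) + 70037 = \left(-296949 + \left(1 + 4 - 48 - 12\right) \left(-116\right)\right) + 70037 = \left(-296949 - -6380\right) + 70037 = \left(-296949 + 6380\right) + 70037 = -290569 + 70037 = -220532$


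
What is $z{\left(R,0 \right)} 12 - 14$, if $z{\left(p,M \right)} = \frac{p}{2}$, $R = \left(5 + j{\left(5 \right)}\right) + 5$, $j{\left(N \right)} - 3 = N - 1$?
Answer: $88$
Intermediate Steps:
$j{\left(N \right)} = 2 + N$ ($j{\left(N \right)} = 3 + \left(N - 1\right) = 3 + \left(-1 + N\right) = 2 + N$)
$R = 17$ ($R = \left(5 + \left(2 + 5\right)\right) + 5 = \left(5 + 7\right) + 5 = 12 + 5 = 17$)
$z{\left(p,M \right)} = \frac{p}{2}$ ($z{\left(p,M \right)} = p \frac{1}{2} = \frac{p}{2}$)
$z{\left(R,0 \right)} 12 - 14 = \frac{1}{2} \cdot 17 \cdot 12 - 14 = \frac{17}{2} \cdot 12 - 14 = 102 - 14 = 88$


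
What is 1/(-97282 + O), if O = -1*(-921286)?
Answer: 1/824004 ≈ 1.2136e-6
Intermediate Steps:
O = 921286
1/(-97282 + O) = 1/(-97282 + 921286) = 1/824004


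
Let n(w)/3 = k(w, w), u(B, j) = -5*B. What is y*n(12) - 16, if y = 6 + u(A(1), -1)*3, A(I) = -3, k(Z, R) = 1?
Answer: 137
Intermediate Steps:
y = 51 (y = 6 - 5*(-3)*3 = 6 + 15*3 = 6 + 45 = 51)
n(w) = 3 (n(w) = 3*1 = 3)
y*n(12) - 16 = 51*3 - 16 = 153 - 16 = 137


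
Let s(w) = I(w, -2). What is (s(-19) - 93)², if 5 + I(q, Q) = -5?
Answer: 10609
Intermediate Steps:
I(q, Q) = -10 (I(q, Q) = -5 - 5 = -10)
s(w) = -10
(s(-19) - 93)² = (-10 - 93)² = (-103)² = 10609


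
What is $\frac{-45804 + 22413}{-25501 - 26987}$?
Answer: $\frac{2599}{5832} \approx 0.44564$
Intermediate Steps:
$\frac{-45804 + 22413}{-25501 - 26987} = - \frac{23391}{-52488} = \left(-23391\right) \left(- \frac{1}{52488}\right) = \frac{2599}{5832}$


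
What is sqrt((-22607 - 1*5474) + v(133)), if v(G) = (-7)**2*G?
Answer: 6*I*sqrt(599) ≈ 146.85*I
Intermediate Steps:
v(G) = 49*G
sqrt((-22607 - 1*5474) + v(133)) = sqrt((-22607 - 1*5474) + 49*133) = sqrt((-22607 - 5474) + 6517) = sqrt(-28081 + 6517) = sqrt(-21564) = 6*I*sqrt(599)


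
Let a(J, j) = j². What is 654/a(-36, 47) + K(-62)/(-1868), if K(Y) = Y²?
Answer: -1817431/1031603 ≈ -1.7618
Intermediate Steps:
654/a(-36, 47) + K(-62)/(-1868) = 654/(47²) + (-62)²/(-1868) = 654/2209 + 3844*(-1/1868) = 654*(1/2209) - 961/467 = 654/2209 - 961/467 = -1817431/1031603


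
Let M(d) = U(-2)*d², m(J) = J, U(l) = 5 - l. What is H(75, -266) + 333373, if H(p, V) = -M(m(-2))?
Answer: 333345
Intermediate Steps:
M(d) = 7*d² (M(d) = (5 - 1*(-2))*d² = (5 + 2)*d² = 7*d²)
H(p, V) = -28 (H(p, V) = -7*(-2)² = -7*4 = -1*28 = -28)
H(75, -266) + 333373 = -28 + 333373 = 333345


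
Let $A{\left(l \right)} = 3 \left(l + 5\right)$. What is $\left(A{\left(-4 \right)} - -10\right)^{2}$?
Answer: $169$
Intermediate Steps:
$A{\left(l \right)} = 15 + 3 l$ ($A{\left(l \right)} = 3 \left(5 + l\right) = 15 + 3 l$)
$\left(A{\left(-4 \right)} - -10\right)^{2} = \left(\left(15 + 3 \left(-4\right)\right) - -10\right)^{2} = \left(\left(15 - 12\right) + \left(-5 + 15\right)\right)^{2} = \left(3 + 10\right)^{2} = 13^{2} = 169$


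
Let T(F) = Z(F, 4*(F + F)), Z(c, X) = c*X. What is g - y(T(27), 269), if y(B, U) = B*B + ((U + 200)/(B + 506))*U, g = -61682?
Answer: -215960542389/6338 ≈ -3.4074e+7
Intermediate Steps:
Z(c, X) = X*c
T(F) = 8*F**2 (T(F) = (4*(F + F))*F = (4*(2*F))*F = (8*F)*F = 8*F**2)
y(B, U) = B**2 + U*(200 + U)/(506 + B) (y(B, U) = B**2 + ((200 + U)/(506 + B))*U = B**2 + U*(200 + U)/(506 + B))
g - y(T(27), 269) = -61682 - ((8*27**2)**3 + 269**2 + 200*269 + 506*(8*27**2)**2)/(506 + 8*27**2) = -61682 - ((8*729)**3 + 72361 + 53800 + 506*(8*729)**2)/(506 + 8*729) = -61682 - (5832**3 + 72361 + 53800 + 506*5832**2)/(506 + 5832) = -61682 - (198359290368 + 72361 + 53800 + 506*34012224)/6338 = -61682 - (198359290368 + 72361 + 53800 + 17210185344)/6338 = -61682 - 215569601873/6338 = -215960542389/6338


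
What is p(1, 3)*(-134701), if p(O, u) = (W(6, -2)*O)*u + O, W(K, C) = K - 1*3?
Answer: -1347010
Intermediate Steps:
W(K, C) = -3 + K (W(K, C) = K - 3 = -3 + K)
p(O, u) = O + 3*O*u (p(O, u) = ((-3 + 6)*O)*u + O = (3*O)*u + O = 3*O*u + O = O + 3*O*u)
p(1, 3)*(-134701) = (1*(1 + 3*3))*(-134701) = (1*(1 + 9))*(-134701) = (1*10)*(-134701) = 10*(-134701) = -1347010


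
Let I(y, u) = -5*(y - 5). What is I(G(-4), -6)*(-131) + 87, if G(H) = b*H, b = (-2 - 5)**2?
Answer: -131568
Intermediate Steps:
b = 49 (b = (-7)**2 = 49)
G(H) = 49*H
I(y, u) = 25 - 5*y (I(y, u) = -5*(-5 + y) = 25 - 5*y)
I(G(-4), -6)*(-131) + 87 = (25 - 245*(-4))*(-131) + 87 = (25 - 5*(-196))*(-131) + 87 = (25 + 980)*(-131) + 87 = 1005*(-131) + 87 = -131655 + 87 = -131568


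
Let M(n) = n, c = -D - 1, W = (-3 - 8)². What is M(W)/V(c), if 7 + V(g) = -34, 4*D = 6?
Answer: -121/41 ≈ -2.9512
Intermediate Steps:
D = 3/2 (D = (¼)*6 = 3/2 ≈ 1.5000)
W = 121 (W = (-11)² = 121)
c = -5/2 (c = -1*3/2 - 1 = -3/2 - 1 = -5/2 ≈ -2.5000)
V(g) = -41 (V(g) = -7 - 34 = -41)
M(W)/V(c) = 121/(-41) = 121*(-1/41) = -121/41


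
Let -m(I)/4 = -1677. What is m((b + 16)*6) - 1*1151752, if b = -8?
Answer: -1145044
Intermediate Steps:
m(I) = 6708 (m(I) = -4*(-1677) = 6708)
m((b + 16)*6) - 1*1151752 = 6708 - 1*1151752 = 6708 - 1151752 = -1145044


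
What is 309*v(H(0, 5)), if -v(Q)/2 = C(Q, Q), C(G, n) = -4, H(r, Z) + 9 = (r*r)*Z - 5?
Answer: 2472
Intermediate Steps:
H(r, Z) = -14 + Z*r² (H(r, Z) = -9 + ((r*r)*Z - 5) = -9 + (r²*Z - 5) = -9 + (Z*r² - 5) = -9 + (-5 + Z*r²) = -14 + Z*r²)
v(Q) = 8 (v(Q) = -2*(-4) = 8)
309*v(H(0, 5)) = 309*8 = 2472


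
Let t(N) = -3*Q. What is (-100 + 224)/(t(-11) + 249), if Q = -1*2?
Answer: 124/255 ≈ 0.48627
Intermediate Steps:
Q = -2
t(N) = 6 (t(N) = -3*(-2) = 6)
(-100 + 224)/(t(-11) + 249) = (-100 + 224)/(6 + 249) = 124/255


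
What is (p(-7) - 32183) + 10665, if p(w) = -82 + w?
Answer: -21607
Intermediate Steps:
(p(-7) - 32183) + 10665 = ((-82 - 7) - 32183) + 10665 = (-89 - 32183) + 10665 = -32272 + 10665 = -21607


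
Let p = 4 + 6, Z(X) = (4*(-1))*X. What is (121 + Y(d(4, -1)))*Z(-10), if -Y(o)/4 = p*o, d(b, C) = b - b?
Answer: 4840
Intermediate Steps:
d(b, C) = 0
Z(X) = -4*X
p = 10
Y(o) = -40*o
(121 + Y(d(4, -1)))*Z(-10) = (121 - 40*0)*(-4*(-10)) = (121 + 0)*40 = 121*40 = 4840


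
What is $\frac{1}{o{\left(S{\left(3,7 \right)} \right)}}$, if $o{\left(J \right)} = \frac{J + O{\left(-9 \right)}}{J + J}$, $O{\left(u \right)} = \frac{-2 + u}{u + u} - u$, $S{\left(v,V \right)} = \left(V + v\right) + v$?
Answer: $\frac{468}{407} \approx 1.1499$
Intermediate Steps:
$S{\left(v,V \right)} = V + 2 v$
$O{\left(u \right)} = - u + \frac{-2 + u}{2 u}$ ($O{\left(u \right)} = \frac{-2 + u}{2 u} - u = - u + \frac{-2 + u}{2 u}$)
$o{\left(J \right)} = \frac{\frac{173}{18} + J}{2 J}$ ($o{\left(J \right)} = \frac{J - - \frac{173}{18}}{J + J} = \frac{J + \left(\frac{1}{2} + 9 - - \frac{1}{9}\right)}{2 J} = \left(J + \left(\frac{1}{2} + 9 + \frac{1}{9}\right)\right) \frac{1}{2 J} = \left(J + \frac{173}{18}\right) \frac{1}{2 J} = \left(\frac{173}{18} + J\right) \frac{1}{2 J} = \frac{\frac{173}{18} + J}{2 J}$)
$\frac{1}{o{\left(S{\left(3,7 \right)} \right)}} = \frac{1}{\frac{1}{36} \frac{1}{7 + 2 \cdot 3} \left(173 + 18 \left(7 + 2 \cdot 3\right)\right)} = \frac{1}{\frac{1}{36} \frac{1}{7 + 6} \left(173 + 18 \left(7 + 6\right)\right)} = \frac{1}{\frac{1}{36} \cdot \frac{1}{13} \left(173 + 18 \cdot 13\right)} = \frac{1}{\frac{1}{36} \cdot \frac{1}{13} \left(173 + 234\right)} = \frac{1}{\frac{1}{36} \cdot \frac{1}{13} \cdot 407} = \frac{1}{\frac{407}{468}} = \frac{468}{407}$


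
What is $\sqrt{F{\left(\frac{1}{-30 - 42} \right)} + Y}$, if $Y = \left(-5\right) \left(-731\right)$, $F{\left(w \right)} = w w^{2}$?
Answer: $\frac{\sqrt{2728442878}}{864} \approx 60.457$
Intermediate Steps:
$F{\left(w \right)} = w^{3}$
$Y = 3655$
$\sqrt{F{\left(\frac{1}{-30 - 42} \right)} + Y} = \sqrt{\left(\frac{1}{-30 - 42}\right)^{3} + 3655} = \sqrt{\left(\frac{1}{-72}\right)^{3} + 3655} = \sqrt{\left(- \frac{1}{72}\right)^{3} + 3655} = \sqrt{- \frac{1}{373248} + 3655} = \sqrt{\frac{1364221439}{373248}} = \frac{\sqrt{2728442878}}{864}$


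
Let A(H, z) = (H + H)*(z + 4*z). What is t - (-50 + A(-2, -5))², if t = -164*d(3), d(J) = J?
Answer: -2992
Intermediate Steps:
A(H, z) = 10*H*z (A(H, z) = (2*H)*(5*z) = 10*H*z)
t = -492 (t = -164*3 = -492)
t - (-50 + A(-2, -5))² = -492 - (-50 + 10*(-2)*(-5))² = -492 - (-50 + 100)² = -492 - 1*50² = -492 - 1*2500 = -492 - 2500 = -2992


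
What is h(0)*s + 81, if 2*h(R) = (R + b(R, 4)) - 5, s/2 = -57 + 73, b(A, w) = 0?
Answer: 1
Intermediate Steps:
s = 32 (s = 2*(-57 + 73) = 2*16 = 32)
h(R) = -5/2 + R/2 (h(R) = ((R + 0) - 5)/2 = (R - 5)/2 = (-5 + R)/2 = -5/2 + R/2)
h(0)*s + 81 = (-5/2 + (1/2)*0)*32 + 81 = (-5/2 + 0)*32 + 81 = -5/2*32 + 81 = -80 + 81 = 1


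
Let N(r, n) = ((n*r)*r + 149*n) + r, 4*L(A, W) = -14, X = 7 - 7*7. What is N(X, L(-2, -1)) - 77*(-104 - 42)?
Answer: 9009/2 ≈ 4504.5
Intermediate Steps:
X = -42 (X = 7 - 49 = -42)
L(A, W) = -7/2 (L(A, W) = (¼)*(-14) = -7/2)
N(r, n) = r + 149*n + n*r² (N(r, n) = (n*r² + 149*n) + r = (149*n + n*r²) + r = r + 149*n + n*r²)
N(X, L(-2, -1)) - 77*(-104 - 42) = (-42 + 149*(-7/2) - 7/2*(-42)²) - 77*(-104 - 42) = (-42 - 1043/2 - 7/2*1764) - 77*(-146) = (-42 - 1043/2 - 6174) - 1*(-11242) = -13475/2 + 11242 = 9009/2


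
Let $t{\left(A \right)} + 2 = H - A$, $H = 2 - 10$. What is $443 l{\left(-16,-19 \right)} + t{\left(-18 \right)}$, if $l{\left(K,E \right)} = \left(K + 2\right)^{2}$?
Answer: $86836$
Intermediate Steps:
$H = -8$ ($H = 2 - 10 = -8$)
$l{\left(K,E \right)} = \left(2 + K\right)^{2}$
$t{\left(A \right)} = -10 - A$ ($t{\left(A \right)} = -2 - \left(8 + A\right) = -10 - A$)
$443 l{\left(-16,-19 \right)} + t{\left(-18 \right)} = 443 \left(2 - 16\right)^{2} - -8 = 443 \left(-14\right)^{2} + \left(-10 + 18\right) = 443 \cdot 196 + 8 = 86828 + 8 = 86836$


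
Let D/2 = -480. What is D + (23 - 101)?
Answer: -1038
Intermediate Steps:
D = -960 (D = 2*(-480) = -960)
D + (23 - 101) = -960 + (23 - 101) = -960 - 78 = -1038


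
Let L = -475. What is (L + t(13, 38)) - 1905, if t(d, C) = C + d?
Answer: -2329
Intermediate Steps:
(L + t(13, 38)) - 1905 = (-475 + (38 + 13)) - 1905 = (-475 + 51) - 1905 = -424 - 1905 = -2329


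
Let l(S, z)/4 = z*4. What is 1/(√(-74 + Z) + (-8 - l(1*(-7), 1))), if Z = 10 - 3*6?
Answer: -12/329 - I*√82/658 ≈ -0.036474 - 0.013762*I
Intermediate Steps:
Z = -8 (Z = 10 - 18 = -8)
l(S, z) = 16*z (l(S, z) = 4*(z*4) = 4*(4*z) = 16*z)
1/(√(-74 + Z) + (-8 - l(1*(-7), 1))) = 1/(√(-74 - 8) + (-8 - 16)) = 1/(√(-82) + (-8 - 1*16)) = 1/(I*√82 + (-8 - 16)) = 1/(I*√82 - 24) = 1/(-24 + I*√82)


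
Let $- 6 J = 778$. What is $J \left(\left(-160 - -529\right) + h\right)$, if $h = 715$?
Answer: $- \frac{421676}{3} \approx -1.4056 \cdot 10^{5}$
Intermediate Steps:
$J = - \frac{389}{3}$ ($J = \left(- \frac{1}{6}\right) 778 = - \frac{389}{3} \approx -129.67$)
$J \left(\left(-160 - -529\right) + h\right) = - \frac{389 \left(\left(-160 - -529\right) + 715\right)}{3} = - \frac{389 \left(\left(-160 + 529\right) + 715\right)}{3} = - \frac{389 \left(369 + 715\right)}{3} = \left(- \frac{389}{3}\right) 1084 = - \frac{421676}{3}$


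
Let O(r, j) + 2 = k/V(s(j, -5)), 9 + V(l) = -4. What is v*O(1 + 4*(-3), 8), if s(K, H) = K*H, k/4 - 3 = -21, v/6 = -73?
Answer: -20148/13 ≈ -1549.8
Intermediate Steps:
v = -438 (v = 6*(-73) = -438)
k = -72 (k = 12 + 4*(-21) = 12 - 84 = -72)
s(K, H) = H*K
V(l) = -13 (V(l) = -9 - 4 = -13)
O(r, j) = 46/13 (O(r, j) = -2 - 72/(-13) = -2 - 72*(-1/13) = -2 + 72/13 = 46/13)
v*O(1 + 4*(-3), 8) = -438*46/13 = -20148/13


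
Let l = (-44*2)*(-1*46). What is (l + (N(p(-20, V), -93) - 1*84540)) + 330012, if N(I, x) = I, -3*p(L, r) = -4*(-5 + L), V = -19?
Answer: 748460/3 ≈ 2.4949e+5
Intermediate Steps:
p(L, r) = -20/3 + 4*L/3 (p(L, r) = -(-4)*(-5 + L)/3 = -(20 - 4*L)/3 = -20/3 + 4*L/3)
l = 4048 (l = -88*(-46) = 4048)
(l + (N(p(-20, V), -93) - 1*84540)) + 330012 = (4048 + ((-20/3 + (4/3)*(-20)) - 1*84540)) + 330012 = (4048 + ((-20/3 - 80/3) - 84540)) + 330012 = (4048 + (-100/3 - 84540)) + 330012 = (4048 - 253720/3) + 330012 = -241576/3 + 330012 = 748460/3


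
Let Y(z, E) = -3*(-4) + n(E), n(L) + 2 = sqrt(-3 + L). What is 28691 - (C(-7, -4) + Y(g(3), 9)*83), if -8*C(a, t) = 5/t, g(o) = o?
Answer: 891547/32 - 83*sqrt(6) ≈ 27658.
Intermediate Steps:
n(L) = -2 + sqrt(-3 + L)
C(a, t) = -5/(8*t)
Y(z, E) = 10 + sqrt(-3 + E) (Y(z, E) = -3*(-4) + (-2 + sqrt(-3 + E)) = 12 + (-2 + sqrt(-3 + E)) = 10 + sqrt(-3 + E))
28691 - (C(-7, -4) + Y(g(3), 9)*83) = 28691 - (-5/8/(-4) + (10 + sqrt(-3 + 9))*83) = 28691 - (-5/8*(-1/4) + (10 + sqrt(6))*83) = 28691 - (5/32 + (830 + 83*sqrt(6))) = 28691 - (26565/32 + 83*sqrt(6)) = 28691 + (-26565/32 - 83*sqrt(6)) = 891547/32 - 83*sqrt(6)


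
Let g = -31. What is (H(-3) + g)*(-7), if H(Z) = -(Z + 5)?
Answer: 231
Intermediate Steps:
H(Z) = -5 - Z (H(Z) = -(5 + Z) = -5 - Z)
(H(-3) + g)*(-7) = ((-5 - 1*(-3)) - 31)*(-7) = ((-5 + 3) - 31)*(-7) = (-2 - 31)*(-7) = -33*(-7) = 231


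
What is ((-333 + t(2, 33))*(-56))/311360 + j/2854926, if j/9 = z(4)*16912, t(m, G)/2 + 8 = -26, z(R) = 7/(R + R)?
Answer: 104739847/881854920 ≈ 0.11877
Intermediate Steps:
z(R) = 7/(2*R) (z(R) = 7/((2*R)) = 7*(1/(2*R)) = 7/(2*R))
t(m, G) = -68 (t(m, G) = -16 + 2*(-26) = -16 - 52 = -68)
j = 133182 (j = 9*(((7/2)/4)*16912) = 9*(((7/2)*(¼))*16912) = 9*((7/8)*16912) = 9*14798 = 133182)
((-333 + t(2, 33))*(-56))/311360 + j/2854926 = ((-333 - 68)*(-56))/311360 + 133182/2854926 = -401*(-56)*(1/311360) + 133182*(1/2854926) = 22456*(1/311360) + 7399/158607 = 401/5560 + 7399/158607 = 104739847/881854920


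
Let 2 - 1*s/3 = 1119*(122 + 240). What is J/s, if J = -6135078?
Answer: 1022513/202538 ≈ 5.0485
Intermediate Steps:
s = -1215228 (s = 6 - 3357*(122 + 240) = 6 - 3357*362 = 6 - 3*405078 = 6 - 1215234 = -1215228)
J/s = -6135078/(-1215228) = -6135078*(-1/1215228) = 1022513/202538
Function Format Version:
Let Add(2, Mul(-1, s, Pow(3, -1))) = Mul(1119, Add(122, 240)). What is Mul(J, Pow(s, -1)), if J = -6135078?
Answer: Rational(1022513, 202538) ≈ 5.0485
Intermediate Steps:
s = -1215228 (s = Add(6, Mul(-3, Mul(1119, Add(122, 240)))) = Add(6, Mul(-3, Mul(1119, 362))) = Add(6, Mul(-3, 405078)) = Add(6, -1215234) = -1215228)
Mul(J, Pow(s, -1)) = Mul(-6135078, Pow(-1215228, -1)) = Mul(-6135078, Rational(-1, 1215228)) = Rational(1022513, 202538)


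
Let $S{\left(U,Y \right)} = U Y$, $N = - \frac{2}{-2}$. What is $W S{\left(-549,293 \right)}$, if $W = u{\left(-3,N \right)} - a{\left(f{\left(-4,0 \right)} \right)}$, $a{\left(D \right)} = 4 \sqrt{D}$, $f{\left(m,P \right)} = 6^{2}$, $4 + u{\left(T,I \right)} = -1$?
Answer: $4664853$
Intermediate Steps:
$N = 1$ ($N = \left(-2\right) \left(- \frac{1}{2}\right) = 1$)
$u{\left(T,I \right)} = -5$ ($u{\left(T,I \right)} = -4 - 1 = -5$)
$f{\left(m,P \right)} = 36$
$W = -29$ ($W = -5 - 4 \sqrt{36} = -5 - 4 \cdot 6 = -5 - 24 = -29$)
$W S{\left(-549,293 \right)} = - 29 \left(\left(-549\right) 293\right) = \left(-29\right) \left(-160857\right) = 4664853$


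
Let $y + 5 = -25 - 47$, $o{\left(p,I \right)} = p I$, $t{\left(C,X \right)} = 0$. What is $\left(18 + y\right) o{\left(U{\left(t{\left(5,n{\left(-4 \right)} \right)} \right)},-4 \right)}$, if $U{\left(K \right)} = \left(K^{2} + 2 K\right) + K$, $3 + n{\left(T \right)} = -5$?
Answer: $0$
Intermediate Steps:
$n{\left(T \right)} = -8$ ($n{\left(T \right)} = -3 - 5 = -8$)
$U{\left(K \right)} = K^{2} + 3 K$
$o{\left(p,I \right)} = I p$
$y = -77$ ($y = -5 - 72 = -77$)
$\left(18 + y\right) o{\left(U{\left(t{\left(5,n{\left(-4 \right)} \right)} \right)},-4 \right)} = \left(18 - 77\right) \left(- 4 \cdot 0 \left(3 + 0\right)\right) = - 59 \left(- 4 \cdot 0 \cdot 3\right) = - 59 \left(\left(-4\right) 0\right) = \left(-59\right) 0 = 0$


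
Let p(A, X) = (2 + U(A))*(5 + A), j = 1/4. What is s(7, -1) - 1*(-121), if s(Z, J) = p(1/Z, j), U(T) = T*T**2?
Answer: 315253/2401 ≈ 131.30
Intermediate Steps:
j = 1/4 ≈ 0.25000
U(T) = T**3
p(A, X) = (2 + A**3)*(5 + A)
s(Z, J) = 10 + Z**(-4) + 2/Z + 5/Z**3 (s(Z, J) = 10 + (1/Z)**4 + 2/Z + 5*(1/Z)**3 = 10 + Z**(-4) + 2/Z + 5/Z**3)
s(7, -1) - 1*(-121) = (10 + 7**(-4) + 2/7 + 5/7**3) - 1*(-121) = (10 + 1/2401 + 2*(1/7) + 5*(1/343)) + 121 = (10 + 1/2401 + 2/7 + 5/343) + 121 = 24732/2401 + 121 = 315253/2401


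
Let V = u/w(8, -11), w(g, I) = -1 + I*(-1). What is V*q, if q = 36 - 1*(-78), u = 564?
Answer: 32148/5 ≈ 6429.6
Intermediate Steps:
q = 114 (q = 36 + 78 = 114)
w(g, I) = -1 - I
V = 282/5 (V = 564/(-1 - 1*(-11)) = 564/(-1 + 11) = 564/10 = 564*(⅒) = 282/5 ≈ 56.400)
V*q = (282/5)*114 = 32148/5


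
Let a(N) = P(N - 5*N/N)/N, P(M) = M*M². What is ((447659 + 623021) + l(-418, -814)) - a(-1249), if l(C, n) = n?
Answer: -635672430/1249 ≈ -5.0895e+5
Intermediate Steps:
P(M) = M³
a(N) = (-5 + N)³/N (a(N) = (N - 5*N/N)³/N = (N - 5*1)³/N = (N - 5)³/N = (-5 + N)³/N)
((447659 + 623021) + l(-418, -814)) - a(-1249) = ((447659 + 623021) - 814) - (-5 - 1249)³/(-1249) = (1070680 - 814) - (-1)*(-1254)³/1249 = 1069866 - (-1)*(-1971935064)/1249 = 1069866 - 1*1971935064/1249 = 1069866 - 1971935064/1249 = -635672430/1249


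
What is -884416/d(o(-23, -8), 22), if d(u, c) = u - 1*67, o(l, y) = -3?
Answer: 442208/35 ≈ 12635.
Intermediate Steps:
d(u, c) = -67 + u (d(u, c) = u - 67 = -67 + u)
-884416/d(o(-23, -8), 22) = -884416/(-67 - 3) = -884416/(-70) = -884416*(-1/70) = 442208/35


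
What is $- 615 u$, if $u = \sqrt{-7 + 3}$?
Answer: $- 1230 i \approx - 1230.0 i$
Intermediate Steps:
$u = 2 i$ ($u = \sqrt{-4} = 2 i \approx 2.0 i$)
$- 615 u = - 615 \cdot 2 i = - 1230 i$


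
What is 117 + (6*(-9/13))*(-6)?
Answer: 1845/13 ≈ 141.92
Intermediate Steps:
117 + (6*(-9/13))*(-6) = 117 - 54/13*(-6) = 117 + 324/13 = 1845/13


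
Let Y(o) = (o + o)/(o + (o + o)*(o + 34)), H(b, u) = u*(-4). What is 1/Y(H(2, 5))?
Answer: 29/2 ≈ 14.500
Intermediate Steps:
H(b, u) = -4*u
Y(o) = 2*o/(o + 2*o*(34 + o)) (Y(o) = (2*o)/(o + (2*o)*(34 + o)) = (2*o)/(o + 2*o*(34 + o)) = 2*o/(o + 2*o*(34 + o)))
1/Y(H(2, 5)) = 1/(2/(69 + 2*(-4*5))) = 1/(2/(69 + 2*(-20))) = 1/(2/(69 - 40)) = 1/(2/29) = 29/2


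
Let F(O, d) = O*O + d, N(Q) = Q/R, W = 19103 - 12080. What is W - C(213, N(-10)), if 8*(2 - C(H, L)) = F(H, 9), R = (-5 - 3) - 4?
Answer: 50773/4 ≈ 12693.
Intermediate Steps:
W = 7023
R = -12 (R = -8 - 4 = -12)
N(Q) = -Q/12 (N(Q) = Q/(-12) = Q*(-1/12) = -Q/12)
F(O, d) = d + O² (F(O, d) = O² + d = d + O²)
C(H, L) = 7/8 - H²/8 (C(H, L) = 2 - (9 + H²)/8 = 2 + (-9/8 - H²/8) = 7/8 - H²/8)
W - C(213, N(-10)) = 7023 - (7/8 - ⅛*213²) = 7023 - (7/8 - ⅛*45369) = 7023 - (7/8 - 45369/8) = 7023 - 1*(-22681/4) = 7023 + 22681/4 = 50773/4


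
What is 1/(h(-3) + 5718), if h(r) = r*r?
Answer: 1/5727 ≈ 0.00017461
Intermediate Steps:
h(r) = r²
1/(h(-3) + 5718) = 1/((-3)² + 5718) = 1/(9 + 5718) = 1/5727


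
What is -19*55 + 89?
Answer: -956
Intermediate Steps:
-19*55 + 89 = -1045 + 89 = -956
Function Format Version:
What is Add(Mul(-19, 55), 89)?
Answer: -956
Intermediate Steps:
Add(Mul(-19, 55), 89) = Add(-1045, 89) = -956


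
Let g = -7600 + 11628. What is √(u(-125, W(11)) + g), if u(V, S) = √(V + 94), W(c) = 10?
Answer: √(4028 + I*√31) ≈ 63.467 + 0.0439*I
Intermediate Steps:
g = 4028
u(V, S) = √(94 + V)
√(u(-125, W(11)) + g) = √(√(94 - 125) + 4028) = √(√(-31) + 4028) = √(I*√31 + 4028) = √(4028 + I*√31)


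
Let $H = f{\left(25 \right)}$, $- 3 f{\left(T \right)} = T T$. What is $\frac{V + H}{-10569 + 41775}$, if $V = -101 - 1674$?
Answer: $- \frac{425}{6687} \approx -0.063556$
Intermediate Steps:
$f{\left(T \right)} = - \frac{T^{2}}{3}$ ($f{\left(T \right)} = - \frac{T T}{3} = - \frac{T^{2}}{3}$)
$H = - \frac{625}{3}$ ($H = - \frac{25^{2}}{3} = \left(- \frac{1}{3}\right) 625 = - \frac{625}{3} \approx -208.33$)
$V = -1775$ ($V = -101 - 1674 = -1775$)
$\frac{V + H}{-10569 + 41775} = \frac{-1775 - \frac{625}{3}}{-10569 + 41775} = - \frac{5950}{3 \cdot 31206} = \left(- \frac{5950}{3}\right) \frac{1}{31206} = - \frac{425}{6687}$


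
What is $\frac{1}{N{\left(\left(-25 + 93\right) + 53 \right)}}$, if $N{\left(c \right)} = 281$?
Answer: $\frac{1}{281} \approx 0.0035587$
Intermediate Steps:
$\frac{1}{N{\left(\left(-25 + 93\right) + 53 \right)}} = \frac{1}{281}$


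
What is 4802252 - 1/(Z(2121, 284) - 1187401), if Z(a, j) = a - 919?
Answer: 5696426520149/1186199 ≈ 4.8023e+6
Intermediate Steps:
Z(a, j) = -919 + a
4802252 - 1/(Z(2121, 284) - 1187401) = 4802252 - 1/((-919 + 2121) - 1187401) = 4802252 - 1/(1202 - 1187401) = 4802252 - 1/(-1186199) = 4802252 - 1*(-1/1186199) = 4802252 + 1/1186199 = 5696426520149/1186199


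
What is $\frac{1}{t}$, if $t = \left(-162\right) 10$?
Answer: $- \frac{1}{1620} \approx -0.00061728$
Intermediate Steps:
$t = -1620$
$\frac{1}{t} = \frac{1}{-1620} = - \frac{1}{1620}$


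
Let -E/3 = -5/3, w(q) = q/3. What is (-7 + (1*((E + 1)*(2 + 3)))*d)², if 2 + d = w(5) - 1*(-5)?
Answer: 17689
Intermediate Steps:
w(q) = q/3 (w(q) = q*(⅓) = q/3)
E = 5 (E = -(-15)/3 = -3*(-5/3) = 5)
d = 14/3 (d = -2 + ((⅓)*5 - 1*(-5)) = -2 + (5/3 + 5) = -2 + 20/3 = 14/3 ≈ 4.6667)
(-7 + (1*((E + 1)*(2 + 3)))*d)² = (-7 + (1*((5 + 1)*(2 + 3)))*(14/3))² = (-7 + (1*(6*5))*(14/3))² = (-7 + (1*30)*(14/3))² = (-7 + 30*(14/3))² = (-7 + 140)² = 133² = 17689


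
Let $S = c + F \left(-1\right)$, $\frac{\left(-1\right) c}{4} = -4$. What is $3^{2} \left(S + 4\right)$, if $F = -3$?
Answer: $207$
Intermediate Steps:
$c = 16$ ($c = \left(-4\right) \left(-4\right) = 16$)
$S = 19$ ($S = 16 - -3 = 16 + 3 = 19$)
$3^{2} \left(S + 4\right) = 3^{2} \left(19 + 4\right) = 9 \cdot 23 = 207$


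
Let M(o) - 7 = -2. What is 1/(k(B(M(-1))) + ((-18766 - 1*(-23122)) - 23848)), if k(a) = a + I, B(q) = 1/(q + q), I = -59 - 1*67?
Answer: -10/196179 ≈ -5.0974e-5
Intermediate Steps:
M(o) = 5 (M(o) = 7 - 2 = 5)
I = -126 (I = -59 - 67 = -126)
B(q) = 1/(2*q)
k(a) = -126 + a (k(a) = a - 126 = -126 + a)
1/(k(B(M(-1))) + ((-18766 - 1*(-23122)) - 23848)) = 1/((-126 + (½)/5) + ((-18766 - 1*(-23122)) - 23848)) = 1/((-126 + (½)*(⅕)) + ((-18766 + 23122) - 23848)) = 1/((-126 + ⅒) + (4356 - 23848)) = 1/(-1259/10 - 19492) = 1/(-196179/10) = -10/196179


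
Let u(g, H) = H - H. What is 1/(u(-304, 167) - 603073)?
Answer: -1/603073 ≈ -1.6582e-6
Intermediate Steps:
u(g, H) = 0
1/(u(-304, 167) - 603073) = 1/(0 - 603073) = 1/(-603073) = -1/603073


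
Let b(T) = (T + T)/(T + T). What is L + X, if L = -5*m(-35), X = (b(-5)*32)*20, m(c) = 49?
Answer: 395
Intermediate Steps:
b(T) = 1 (b(T) = (2*T)/((2*T)) = (2*T)*(1/(2*T)) = 1)
X = 640 (X = (1*32)*20 = 32*20 = 640)
L = -245 (L = -5*49 = -245)
L + X = -245 + 640 = 395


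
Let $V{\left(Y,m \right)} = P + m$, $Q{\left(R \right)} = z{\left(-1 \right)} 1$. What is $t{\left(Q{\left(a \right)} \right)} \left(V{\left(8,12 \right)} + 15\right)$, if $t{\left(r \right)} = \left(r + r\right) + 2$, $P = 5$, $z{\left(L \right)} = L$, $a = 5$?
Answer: $0$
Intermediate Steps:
$Q{\left(R \right)} = -1$ ($Q{\left(R \right)} = \left(-1\right) 1 = -1$)
$V{\left(Y,m \right)} = 5 + m$
$t{\left(r \right)} = 2 + 2 r$ ($t{\left(r \right)} = 2 r + 2 = 2 + 2 r$)
$t{\left(Q{\left(a \right)} \right)} \left(V{\left(8,12 \right)} + 15\right) = \left(2 + 2 \left(-1\right)\right) \left(\left(5 + 12\right) + 15\right) = \left(2 - 2\right) \left(17 + 15\right) = 0 \cdot 32 = 0$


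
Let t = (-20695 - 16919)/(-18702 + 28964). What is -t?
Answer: 18807/5131 ≈ 3.6654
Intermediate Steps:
t = -18807/5131 (t = -37614/10262 = -37614*1/10262 = -18807/5131 ≈ -3.6654)
-t = -1*(-18807/5131) = 18807/5131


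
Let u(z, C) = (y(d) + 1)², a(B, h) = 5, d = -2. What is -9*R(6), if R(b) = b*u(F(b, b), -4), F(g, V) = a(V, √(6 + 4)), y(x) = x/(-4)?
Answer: -243/2 ≈ -121.50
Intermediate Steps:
y(x) = -x/4 (y(x) = x*(-¼) = -x/4)
F(g, V) = 5
u(z, C) = 9/4 (u(z, C) = (-¼*(-2) + 1)² = (½ + 1)² = (3/2)² = 9/4)
R(b) = 9*b/4 (R(b) = b*(9/4) = 9*b/4)
-9*R(6) = -81*6/4 = -9*27/2 = -243/2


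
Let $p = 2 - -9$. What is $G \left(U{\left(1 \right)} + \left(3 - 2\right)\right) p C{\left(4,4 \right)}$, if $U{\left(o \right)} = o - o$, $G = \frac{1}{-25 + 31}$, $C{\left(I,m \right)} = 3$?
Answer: $\frac{11}{2} \approx 5.5$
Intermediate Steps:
$p = 11$ ($p = 2 + 9 = 11$)
$G = \frac{1}{6} \approx 0.16667$
$U{\left(o \right)} = 0$
$G \left(U{\left(1 \right)} + \left(3 - 2\right)\right) p C{\left(4,4 \right)} = \frac{\left(0 + \left(3 - 2\right)\right) 11}{6} \cdot 3 = \frac{\left(0 + 1\right) 11}{6} \cdot 3 = \frac{1 \cdot 11}{6} \cdot 3 = \frac{1}{6} \cdot 11 \cdot 3 = \frac{11}{6} \cdot 3 = \frac{11}{2}$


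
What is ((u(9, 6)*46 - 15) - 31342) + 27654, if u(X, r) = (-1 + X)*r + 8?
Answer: -1127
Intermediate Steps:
u(X, r) = 8 + r*(-1 + X) (u(X, r) = r*(-1 + X) + 8 = 8 + r*(-1 + X))
((u(9, 6)*46 - 15) - 31342) + 27654 = (((8 - 1*6 + 9*6)*46 - 15) - 31342) + 27654 = (((8 - 6 + 54)*46 - 15) - 31342) + 27654 = ((56*46 - 15) - 31342) + 27654 = ((2576 - 15) - 31342) + 27654 = (2561 - 31342) + 27654 = -28781 + 27654 = -1127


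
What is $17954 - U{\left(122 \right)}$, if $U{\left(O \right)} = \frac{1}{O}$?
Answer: $\frac{2190387}{122} \approx 17954.0$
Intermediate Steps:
$17954 - U{\left(122 \right)} = 17954 - \frac{1}{122} = \frac{2190387}{122}$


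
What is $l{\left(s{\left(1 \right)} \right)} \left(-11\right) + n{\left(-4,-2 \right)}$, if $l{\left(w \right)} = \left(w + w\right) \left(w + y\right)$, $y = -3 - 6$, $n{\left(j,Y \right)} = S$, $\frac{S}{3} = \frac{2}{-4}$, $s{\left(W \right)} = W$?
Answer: $\frac{349}{2} \approx 174.5$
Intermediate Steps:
$S = - \frac{3}{2}$ ($S = 3 \frac{2}{-4} = 3 \cdot 2 \left(- \frac{1}{4}\right) = 3 \left(- \frac{1}{2}\right) = - \frac{3}{2} \approx -1.5$)
$n{\left(j,Y \right)} = - \frac{3}{2}$
$y = -9$ ($y = -3 - 6 = -9$)
$l{\left(w \right)} = 2 w \left(-9 + w\right)$ ($l{\left(w \right)} = \left(w + w\right) \left(w - 9\right) = 2 w \left(-9 + w\right)$)
$l{\left(s{\left(1 \right)} \right)} \left(-11\right) + n{\left(-4,-2 \right)} = 2 \cdot 1 \left(-9 + 1\right) \left(-11\right) - \frac{3}{2} = 2 \cdot 1 \left(-8\right) \left(-11\right) - \frac{3}{2} = \left(-16\right) \left(-11\right) - \frac{3}{2} = 176 - \frac{3}{2} = \frac{349}{2}$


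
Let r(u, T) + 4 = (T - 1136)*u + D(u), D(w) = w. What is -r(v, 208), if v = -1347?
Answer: -1248665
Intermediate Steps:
r(u, T) = -4 + u + u*(-1136 + T) (r(u, T) = -4 + ((T - 1136)*u + u) = -4 + ((-1136 + T)*u + u) = -4 + (u*(-1136 + T) + u) = -4 + (u + u*(-1136 + T)) = -4 + u + u*(-1136 + T))
-r(v, 208) = -(-4 - 1135*(-1347) + 208*(-1347)) = -(-4 + 1528845 - 280176) = -1*1248665 = -1248665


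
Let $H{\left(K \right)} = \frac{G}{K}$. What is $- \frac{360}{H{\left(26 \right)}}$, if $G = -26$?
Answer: $360$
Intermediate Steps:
$H{\left(K \right)} = - \frac{26}{K}$
$- \frac{360}{H{\left(26 \right)}} = - \frac{360}{\left(-26\right) \frac{1}{26}} = - \frac{360}{-1} = \left(-360\right) \left(-1\right) = 360$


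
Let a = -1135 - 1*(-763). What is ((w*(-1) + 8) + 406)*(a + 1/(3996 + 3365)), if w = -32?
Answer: -1221277786/7361 ≈ -1.6591e+5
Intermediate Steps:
a = -372 (a = -1135 + 763 = -372)
((w*(-1) + 8) + 406)*(a + 1/(3996 + 3365)) = ((-32*(-1) + 8) + 406)*(-372 + 1/(3996 + 3365)) = ((32 + 8) + 406)*(-372 + 1/7361) = (40 + 406)*(-372 + 1/7361) = 446*(-2738291/7361) = -1221277786/7361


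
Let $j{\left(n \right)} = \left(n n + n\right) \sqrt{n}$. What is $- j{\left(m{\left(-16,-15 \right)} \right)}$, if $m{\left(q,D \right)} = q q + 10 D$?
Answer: $- 11342 \sqrt{106} \approx -1.1677 \cdot 10^{5}$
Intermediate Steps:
$m{\left(q,D \right)} = q^{2} + 10 D$
$j{\left(n \right)} = \sqrt{n} \left(n + n^{2}\right)$ ($j{\left(n \right)} = \left(n^{2} + n\right) \sqrt{n} = \left(n + n^{2}\right) \sqrt{n} = \sqrt{n} \left(n + n^{2}\right)$)
$- j{\left(m{\left(-16,-15 \right)} \right)} = - \left(\left(-16\right)^{2} + 10 \left(-15\right)\right)^{\frac{3}{2}} \left(1 + \left(\left(-16\right)^{2} + 10 \left(-15\right)\right)\right) = - \left(256 - 150\right)^{\frac{3}{2}} \left(1 + \left(256 - 150\right)\right) = - 106^{\frac{3}{2}} \left(1 + 106\right) = - 106 \sqrt{106} \cdot 107 = - 11342 \sqrt{106}$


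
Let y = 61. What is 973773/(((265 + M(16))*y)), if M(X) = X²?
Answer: 973773/31781 ≈ 30.640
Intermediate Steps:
973773/(((265 + M(16))*y)) = 973773/(((265 + 16²)*61)) = 973773/(((265 + 256)*61)) = 973773/((521*61)) = 973773/31781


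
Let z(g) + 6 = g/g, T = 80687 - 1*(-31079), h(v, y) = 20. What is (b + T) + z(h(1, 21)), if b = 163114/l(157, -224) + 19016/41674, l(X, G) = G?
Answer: 37017603553/333392 ≈ 1.1103e+5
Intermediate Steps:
T = 111766 (T = 80687 + 31079 = 111766)
z(g) = -5 (z(g) = -6 + g/g = -6 + 1 = -5)
b = -242619759/333392 (b = 163114/(-224) + 19016/41674 = 163114*(-1/224) + 19016*(1/41674) = -11651/16 + 9508/20837 = -242619759/333392 ≈ -727.73)
(b + T) + z(h(1, 21)) = (-242619759/333392 + 111766) - 5 = 37019270513/333392 - 5 = 37017603553/333392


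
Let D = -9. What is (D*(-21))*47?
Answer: 8883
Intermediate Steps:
(D*(-21))*47 = -9*(-21)*47 = 189*47 = 8883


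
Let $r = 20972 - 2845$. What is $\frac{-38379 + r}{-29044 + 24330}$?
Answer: $\frac{10126}{2357} \approx 4.2961$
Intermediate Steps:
$r = 18127$ ($r = 20972 - 2845 = 18127$)
$\frac{-38379 + r}{-29044 + 24330} = \frac{-38379 + 18127}{-29044 + 24330} = - \frac{20252}{-4714} = \left(-20252\right) \left(- \frac{1}{4714}\right) = \frac{10126}{2357}$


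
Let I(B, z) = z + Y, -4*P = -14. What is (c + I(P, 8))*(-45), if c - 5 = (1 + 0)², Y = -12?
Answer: -90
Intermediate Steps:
P = 7/2 (P = -¼*(-14) = 7/2 ≈ 3.5000)
I(B, z) = -12 + z (I(B, z) = z - 12 = -12 + z)
c = 6 (c = 5 + (1 + 0)² = 5 + 1² = 5 + 1 = 6)
(c + I(P, 8))*(-45) = (6 + (-12 + 8))*(-45) = (6 - 4)*(-45) = 2*(-45) = -90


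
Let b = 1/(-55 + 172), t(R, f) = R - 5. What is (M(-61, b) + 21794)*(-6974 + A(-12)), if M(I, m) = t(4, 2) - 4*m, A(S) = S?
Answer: -17812742122/117 ≈ -1.5225e+8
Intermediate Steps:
t(R, f) = -5 + R
b = 1/117 ≈ 0.0085470
M(I, m) = -1 - 4*m (M(I, m) = (-5 + 4) - 4*m = -1 - 4*m)
(M(-61, b) + 21794)*(-6974 + A(-12)) = ((-1 - 4*1/117) + 21794)*(-6974 - 12) = ((-1 - 4/117) + 21794)*(-6986) = (-121/117 + 21794)*(-6986) = (2549777/117)*(-6986) = -17812742122/117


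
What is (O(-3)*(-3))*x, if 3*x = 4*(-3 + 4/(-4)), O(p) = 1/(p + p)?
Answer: -8/3 ≈ -2.6667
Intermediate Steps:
O(p) = 1/(2*p)
x = -16/3 (x = (4*(-3 + 4/(-4)))/3 = (4*(-3 + 4*(-¼)))/3 = (4*(-3 - 1))/3 = (4*(-4))/3 = (⅓)*(-16) = -16/3 ≈ -5.3333)
(O(-3)*(-3))*x = (((½)/(-3))*(-3))*(-16/3) = (((½)*(-⅓))*(-3))*(-16/3) = -⅙*(-3)*(-16/3) = (½)*(-16/3) = -8/3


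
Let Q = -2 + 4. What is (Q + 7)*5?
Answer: 45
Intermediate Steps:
Q = 2
(Q + 7)*5 = (2 + 7)*5 = 9*5 = 45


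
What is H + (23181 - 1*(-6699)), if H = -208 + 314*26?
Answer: 37836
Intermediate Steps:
H = 7956 (H = -208 + 8164 = 7956)
H + (23181 - 1*(-6699)) = 7956 + (23181 - 1*(-6699)) = 7956 + (23181 + 6699) = 7956 + 29880 = 37836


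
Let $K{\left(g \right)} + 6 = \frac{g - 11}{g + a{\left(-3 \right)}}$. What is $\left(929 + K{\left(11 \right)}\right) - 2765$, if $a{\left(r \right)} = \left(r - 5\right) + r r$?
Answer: $-1842$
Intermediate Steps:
$a{\left(r \right)} = -5 + r + r^{2}$ ($a{\left(r \right)} = \left(-5 + r\right) + r^{2} = -5 + r + r^{2}$)
$K{\left(g \right)} = -6 + \frac{-11 + g}{1 + g}$ ($K{\left(g \right)} = -6 + \frac{g - 11}{g - \left(8 - 9\right)} = -6 + \frac{-11 + g}{g - -1} = -6 + \frac{-11 + g}{g + 1} = -6 + \frac{-11 + g}{1 + g}$)
$\left(929 + K{\left(11 \right)}\right) - 2765 = \left(929 + \frac{-17 - 55}{1 + 11}\right) - 2765 = \left(929 + \frac{-17 - 55}{12}\right) - 2765 = \left(929 + \frac{1}{12} \left(-72\right)\right) - 2765 = \left(929 - 6\right) - 2765 = 923 - 2765 = -1842$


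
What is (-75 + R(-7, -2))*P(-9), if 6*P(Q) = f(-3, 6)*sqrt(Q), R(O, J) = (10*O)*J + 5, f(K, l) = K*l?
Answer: -630*I ≈ -630.0*I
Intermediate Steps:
R(O, J) = 5 + 10*J*O (R(O, J) = 10*J*O + 5 = 5 + 10*J*O)
P(Q) = -3*sqrt(Q) (P(Q) = ((-3*6)*sqrt(Q))/6 = (-18*sqrt(Q))/6 = -3*sqrt(Q))
(-75 + R(-7, -2))*P(-9) = (-75 + (5 + 10*(-2)*(-7)))*(-9*I) = (-75 + (5 + 140))*(-9*I) = (-75 + 145)*(-9*I) = 70*(-9*I) = -630*I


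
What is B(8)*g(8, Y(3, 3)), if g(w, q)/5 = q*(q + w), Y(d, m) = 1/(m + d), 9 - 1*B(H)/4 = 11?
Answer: -490/9 ≈ -54.444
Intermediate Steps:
B(H) = -8 (B(H) = 36 - 4*11 = 36 - 44 = -8)
Y(d, m) = 1/(d + m)
g(w, q) = 5*q*(q + w) (g(w, q) = 5*(q*(q + w)) = 5*q*(q + w))
B(8)*g(8, Y(3, 3)) = -40*(1/(3 + 3) + 8)/(3 + 3) = -40*(1/6 + 8)/6 = -40*(⅙ + 8)/6 = -40*49/(6*6) = -8*245/36 = -490/9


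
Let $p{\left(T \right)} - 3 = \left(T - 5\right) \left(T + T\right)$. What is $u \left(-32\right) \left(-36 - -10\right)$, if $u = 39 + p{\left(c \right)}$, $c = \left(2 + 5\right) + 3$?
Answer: $118144$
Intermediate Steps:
$c = 10$ ($c = 7 + 3 = 10$)
$p{\left(T \right)} = 3 + 2 T \left(-5 + T\right)$ ($p{\left(T \right)} = 3 + \left(T - 5\right) \left(T + T\right) = 3 + \left(-5 + T\right) 2 T = 3 + 2 T \left(-5 + T\right)$)
$u = 142$ ($u = 39 + \left(3 - 100 + 2 \cdot 10^{2}\right) = 39 + \left(3 - 100 + 2 \cdot 100\right) = 39 + \left(3 - 100 + 200\right) = 39 + 103 = 142$)
$u \left(-32\right) \left(-36 - -10\right) = 142 \left(-32\right) \left(-36 - -10\right) = - 4544 \left(-36 + 10\right) = \left(-4544\right) \left(-26\right) = 118144$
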